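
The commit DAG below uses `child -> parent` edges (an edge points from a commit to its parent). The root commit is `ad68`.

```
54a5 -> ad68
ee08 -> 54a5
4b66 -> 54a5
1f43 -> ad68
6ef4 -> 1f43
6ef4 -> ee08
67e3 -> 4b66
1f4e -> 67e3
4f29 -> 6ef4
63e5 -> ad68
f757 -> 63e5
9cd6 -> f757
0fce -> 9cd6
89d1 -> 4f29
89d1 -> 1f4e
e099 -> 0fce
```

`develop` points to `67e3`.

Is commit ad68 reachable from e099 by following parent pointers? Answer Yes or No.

Yes

Ancestors of e099 (commits reachable by following parents): {0fce, 63e5, 9cd6, ad68, e099, f757}.
ad68 is in that set, so it is an ancestor of e099.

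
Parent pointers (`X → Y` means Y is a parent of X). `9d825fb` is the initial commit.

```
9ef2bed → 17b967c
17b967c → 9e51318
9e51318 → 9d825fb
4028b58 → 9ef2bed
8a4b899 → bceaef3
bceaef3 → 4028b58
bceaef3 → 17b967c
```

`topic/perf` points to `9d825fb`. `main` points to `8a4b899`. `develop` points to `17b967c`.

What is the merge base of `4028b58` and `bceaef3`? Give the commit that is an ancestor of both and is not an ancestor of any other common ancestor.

Ancestors of 4028b58: {17b967c, 4028b58, 9d825fb, 9e51318, 9ef2bed}.
Ancestors of bceaef3: {17b967c, 4028b58, 9d825fb, 9e51318, 9ef2bed, bceaef3}.
Common ancestors: {17b967c, 4028b58, 9d825fb, 9e51318, 9ef2bed}.
Among these, 4028b58 is not an ancestor of any other common ancestor — it is the merge base.

4028b58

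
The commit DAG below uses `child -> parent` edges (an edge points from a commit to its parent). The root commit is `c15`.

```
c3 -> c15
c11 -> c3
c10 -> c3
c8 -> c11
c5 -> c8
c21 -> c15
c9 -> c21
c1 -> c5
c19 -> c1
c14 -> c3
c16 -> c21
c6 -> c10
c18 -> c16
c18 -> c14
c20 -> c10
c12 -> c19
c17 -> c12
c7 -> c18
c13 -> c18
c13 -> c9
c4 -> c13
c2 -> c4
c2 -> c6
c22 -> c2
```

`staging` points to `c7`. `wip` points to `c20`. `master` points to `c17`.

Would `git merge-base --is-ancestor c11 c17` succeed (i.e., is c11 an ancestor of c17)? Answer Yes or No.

Yes

Ancestors of c17 (commits reachable by following parents): {c1, c11, c12, c15, c17, c19, c3, c5, c8}.
c11 is in that set, so it is an ancestor of c17.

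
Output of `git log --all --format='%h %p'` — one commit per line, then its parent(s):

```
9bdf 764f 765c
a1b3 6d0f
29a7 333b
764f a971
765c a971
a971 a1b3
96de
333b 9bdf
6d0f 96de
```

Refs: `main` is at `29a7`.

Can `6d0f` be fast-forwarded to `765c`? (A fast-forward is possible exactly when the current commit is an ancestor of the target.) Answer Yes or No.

Yes

A fast-forward from 6d0f to 765c is possible iff 6d0f is an ancestor of 765c.
Ancestors of 765c: {6d0f, 765c, 96de, a1b3, a971}.
6d0f is among them, so fast-forward is possible.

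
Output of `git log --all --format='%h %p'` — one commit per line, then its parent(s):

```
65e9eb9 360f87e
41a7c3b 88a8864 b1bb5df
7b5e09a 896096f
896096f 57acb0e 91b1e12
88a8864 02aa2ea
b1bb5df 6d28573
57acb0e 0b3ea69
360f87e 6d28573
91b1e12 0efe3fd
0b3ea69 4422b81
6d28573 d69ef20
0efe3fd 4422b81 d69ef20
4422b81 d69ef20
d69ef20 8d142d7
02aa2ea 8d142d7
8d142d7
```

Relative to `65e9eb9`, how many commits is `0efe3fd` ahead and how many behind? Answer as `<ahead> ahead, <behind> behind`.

Reachable from 0efe3fd: {0efe3fd, 4422b81, 8d142d7, d69ef20}.
Reachable from 65e9eb9: {360f87e, 65e9eb9, 6d28573, 8d142d7, d69ef20}.
Only in 0efe3fd's history (ahead): {0efe3fd, 4422b81} — 2.
Only in 65e9eb9's history (behind): {360f87e, 65e9eb9, 6d28573} — 3.

2 ahead, 3 behind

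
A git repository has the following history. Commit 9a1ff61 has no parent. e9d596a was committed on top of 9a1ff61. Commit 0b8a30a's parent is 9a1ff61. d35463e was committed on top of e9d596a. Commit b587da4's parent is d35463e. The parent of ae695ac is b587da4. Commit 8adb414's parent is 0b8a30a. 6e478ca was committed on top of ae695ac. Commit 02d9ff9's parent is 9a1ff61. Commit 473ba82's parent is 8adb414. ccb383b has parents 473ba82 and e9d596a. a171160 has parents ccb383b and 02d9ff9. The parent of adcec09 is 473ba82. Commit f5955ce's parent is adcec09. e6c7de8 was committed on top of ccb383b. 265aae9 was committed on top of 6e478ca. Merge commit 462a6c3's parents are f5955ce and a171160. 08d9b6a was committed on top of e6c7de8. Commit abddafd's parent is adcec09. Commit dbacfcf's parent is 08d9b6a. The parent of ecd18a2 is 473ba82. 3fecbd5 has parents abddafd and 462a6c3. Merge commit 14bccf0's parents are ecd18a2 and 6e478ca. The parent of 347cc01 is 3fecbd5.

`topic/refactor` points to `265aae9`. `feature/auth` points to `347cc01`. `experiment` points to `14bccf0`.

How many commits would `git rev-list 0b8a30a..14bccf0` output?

Reachable from 14bccf0: {0b8a30a, 14bccf0, 473ba82, 6e478ca, 8adb414, 9a1ff61, ae695ac, b587da4, d35463e, e9d596a, ecd18a2}.
Reachable from 0b8a30a: {0b8a30a, 9a1ff61}.
In 14bccf0's history but not 0b8a30a's: {14bccf0, 473ba82, 6e478ca, 8adb414, ae695ac, b587da4, d35463e, e9d596a, ecd18a2} — 9 commits.

9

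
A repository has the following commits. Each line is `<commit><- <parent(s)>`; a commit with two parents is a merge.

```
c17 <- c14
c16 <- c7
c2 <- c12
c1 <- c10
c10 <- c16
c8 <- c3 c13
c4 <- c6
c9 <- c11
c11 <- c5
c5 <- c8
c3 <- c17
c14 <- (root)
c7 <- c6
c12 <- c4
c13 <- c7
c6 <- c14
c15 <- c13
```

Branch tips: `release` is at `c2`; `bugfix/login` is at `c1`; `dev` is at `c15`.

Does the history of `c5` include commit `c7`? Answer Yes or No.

Ancestors of c5 (commits reachable by following parents): {c13, c14, c17, c3, c5, c6, c7, c8}.
c7 is in that set, so it is an ancestor of c5.

Yes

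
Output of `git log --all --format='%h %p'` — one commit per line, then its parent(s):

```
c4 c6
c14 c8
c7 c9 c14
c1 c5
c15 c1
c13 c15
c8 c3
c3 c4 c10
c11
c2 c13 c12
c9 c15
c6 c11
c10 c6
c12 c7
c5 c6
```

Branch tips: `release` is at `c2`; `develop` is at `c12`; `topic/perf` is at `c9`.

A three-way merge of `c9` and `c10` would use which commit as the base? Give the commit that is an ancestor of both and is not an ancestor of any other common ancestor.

c6

Ancestors of c9: {c1, c11, c15, c5, c6, c9}.
Ancestors of c10: {c10, c11, c6}.
Common ancestors: {c11, c6}.
Among these, c6 is not an ancestor of any other common ancestor — it is the merge base.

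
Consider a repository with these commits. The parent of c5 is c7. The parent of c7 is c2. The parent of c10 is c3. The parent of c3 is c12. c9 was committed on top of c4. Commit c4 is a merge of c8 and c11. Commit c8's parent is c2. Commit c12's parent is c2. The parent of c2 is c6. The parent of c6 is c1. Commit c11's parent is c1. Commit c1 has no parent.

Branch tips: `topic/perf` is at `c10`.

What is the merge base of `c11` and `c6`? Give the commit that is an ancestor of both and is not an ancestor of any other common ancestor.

Ancestors of c11: {c1, c11}.
Ancestors of c6: {c1, c6}.
Common ancestors: {c1}.
The only common ancestor is c1, so it is the merge base.

c1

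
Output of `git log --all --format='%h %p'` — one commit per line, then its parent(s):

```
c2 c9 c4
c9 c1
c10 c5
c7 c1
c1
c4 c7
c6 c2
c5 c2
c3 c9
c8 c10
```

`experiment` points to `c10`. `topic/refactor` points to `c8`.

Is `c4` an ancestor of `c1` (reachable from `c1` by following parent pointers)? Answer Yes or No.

Ancestors of c1: {c1}.
c4 is not in that set, so it is not an ancestor of c1.

No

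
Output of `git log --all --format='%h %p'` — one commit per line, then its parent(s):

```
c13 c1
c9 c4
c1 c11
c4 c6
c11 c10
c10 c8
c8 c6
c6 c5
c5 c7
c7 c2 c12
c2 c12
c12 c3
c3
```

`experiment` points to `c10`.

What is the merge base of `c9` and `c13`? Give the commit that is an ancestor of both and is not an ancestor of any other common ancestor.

c6

Ancestors of c9: {c12, c2, c3, c4, c5, c6, c7, c9}.
Ancestors of c13: {c1, c10, c11, c12, c13, c2, c3, c5, c6, c7, c8}.
Common ancestors: {c12, c2, c3, c5, c6, c7}.
Among these, c6 is not an ancestor of any other common ancestor — it is the merge base.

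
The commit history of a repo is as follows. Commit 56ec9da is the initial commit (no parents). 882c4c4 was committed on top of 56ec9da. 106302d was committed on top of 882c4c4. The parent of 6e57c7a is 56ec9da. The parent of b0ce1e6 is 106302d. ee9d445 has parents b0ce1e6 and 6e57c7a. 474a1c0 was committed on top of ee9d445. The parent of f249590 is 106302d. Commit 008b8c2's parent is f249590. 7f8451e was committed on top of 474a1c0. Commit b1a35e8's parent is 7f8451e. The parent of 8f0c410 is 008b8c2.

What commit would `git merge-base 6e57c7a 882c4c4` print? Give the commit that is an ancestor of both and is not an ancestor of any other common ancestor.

Ancestors of 6e57c7a: {56ec9da, 6e57c7a}.
Ancestors of 882c4c4: {56ec9da, 882c4c4}.
Common ancestors: {56ec9da}.
The only common ancestor is 56ec9da, so it is the merge base.

56ec9da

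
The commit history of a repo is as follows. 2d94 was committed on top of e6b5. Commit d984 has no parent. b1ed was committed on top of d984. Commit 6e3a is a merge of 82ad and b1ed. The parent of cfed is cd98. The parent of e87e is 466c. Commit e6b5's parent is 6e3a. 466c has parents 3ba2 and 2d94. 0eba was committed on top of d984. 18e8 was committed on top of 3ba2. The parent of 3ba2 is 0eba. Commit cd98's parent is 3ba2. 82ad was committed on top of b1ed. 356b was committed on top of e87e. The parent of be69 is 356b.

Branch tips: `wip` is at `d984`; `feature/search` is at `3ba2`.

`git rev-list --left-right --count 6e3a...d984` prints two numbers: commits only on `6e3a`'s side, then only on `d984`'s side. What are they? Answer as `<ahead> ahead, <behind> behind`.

3 ahead, 0 behind

Reachable from 6e3a: {6e3a, 82ad, b1ed, d984}.
Reachable from d984: {d984}.
Only in 6e3a's history (ahead): {6e3a, 82ad, b1ed} — 3.
Only in d984's history (behind): {} — 0.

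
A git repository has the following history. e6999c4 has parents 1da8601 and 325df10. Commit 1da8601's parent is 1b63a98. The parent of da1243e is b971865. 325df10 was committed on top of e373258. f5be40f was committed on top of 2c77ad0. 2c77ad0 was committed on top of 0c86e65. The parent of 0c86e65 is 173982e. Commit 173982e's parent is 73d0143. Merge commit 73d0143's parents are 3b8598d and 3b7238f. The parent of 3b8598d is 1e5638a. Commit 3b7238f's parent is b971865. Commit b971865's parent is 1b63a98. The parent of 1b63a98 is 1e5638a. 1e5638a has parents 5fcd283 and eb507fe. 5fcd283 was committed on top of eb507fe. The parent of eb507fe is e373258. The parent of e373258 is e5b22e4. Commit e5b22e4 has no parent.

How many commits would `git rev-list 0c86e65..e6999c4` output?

Reachable from e6999c4: {1b63a98, 1da8601, 1e5638a, 325df10, 5fcd283, e373258, e5b22e4, e6999c4, eb507fe}.
Reachable from 0c86e65: {0c86e65, 173982e, 1b63a98, 1e5638a, 3b7238f, 3b8598d, 5fcd283, 73d0143, b971865, e373258, e5b22e4, eb507fe}.
In e6999c4's history but not 0c86e65's: {1da8601, 325df10, e6999c4} — 3 commits.

3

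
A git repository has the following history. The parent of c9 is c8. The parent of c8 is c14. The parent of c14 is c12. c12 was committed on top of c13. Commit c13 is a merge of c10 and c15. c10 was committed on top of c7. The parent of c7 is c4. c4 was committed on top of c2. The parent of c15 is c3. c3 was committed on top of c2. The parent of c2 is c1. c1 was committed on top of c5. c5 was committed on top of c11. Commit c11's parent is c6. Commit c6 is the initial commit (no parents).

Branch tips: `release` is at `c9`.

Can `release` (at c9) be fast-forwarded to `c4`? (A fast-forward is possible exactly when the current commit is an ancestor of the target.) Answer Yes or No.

A fast-forward from c9 to c4 is possible iff c9 is an ancestor of c4.
Ancestors of c4: {c1, c11, c2, c4, c5, c6}.
c9 is not among them, so fast-forward is not possible.

No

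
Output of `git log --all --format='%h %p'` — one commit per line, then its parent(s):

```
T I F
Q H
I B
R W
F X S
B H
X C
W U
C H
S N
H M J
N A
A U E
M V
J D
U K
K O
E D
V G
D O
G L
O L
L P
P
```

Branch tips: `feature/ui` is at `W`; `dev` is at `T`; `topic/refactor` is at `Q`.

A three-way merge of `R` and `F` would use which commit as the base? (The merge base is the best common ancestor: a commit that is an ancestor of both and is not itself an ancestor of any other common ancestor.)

Ancestors of R: {K, L, O, P, R, U, W}.
Ancestors of F: {A, C, D, E, F, G, H, J, K, L, M, N, O, P, S, U, V, X}.
Common ancestors: {K, L, O, P, U}.
Among these, U is not an ancestor of any other common ancestor — it is the merge base.

U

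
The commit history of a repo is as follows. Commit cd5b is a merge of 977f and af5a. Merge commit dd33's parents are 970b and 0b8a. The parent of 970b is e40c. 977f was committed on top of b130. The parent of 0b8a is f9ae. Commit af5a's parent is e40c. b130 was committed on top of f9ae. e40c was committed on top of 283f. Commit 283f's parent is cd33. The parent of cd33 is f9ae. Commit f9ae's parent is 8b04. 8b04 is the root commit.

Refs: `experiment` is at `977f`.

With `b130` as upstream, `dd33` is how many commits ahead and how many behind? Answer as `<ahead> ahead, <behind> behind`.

Reachable from dd33: {0b8a, 283f, 8b04, 970b, cd33, dd33, e40c, f9ae}.
Reachable from b130: {8b04, b130, f9ae}.
Only in dd33's history (ahead): {0b8a, 283f, 970b, cd33, dd33, e40c} — 6.
Only in b130's history (behind): {b130} — 1.

6 ahead, 1 behind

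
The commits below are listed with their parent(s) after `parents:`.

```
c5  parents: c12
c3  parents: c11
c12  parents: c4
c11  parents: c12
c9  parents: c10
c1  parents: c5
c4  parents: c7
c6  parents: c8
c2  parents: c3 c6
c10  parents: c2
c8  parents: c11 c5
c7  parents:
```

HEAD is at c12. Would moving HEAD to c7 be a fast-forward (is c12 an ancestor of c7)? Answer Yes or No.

No

A fast-forward from c12 to c7 is possible iff c12 is an ancestor of c7.
Ancestors of c7: {c7}.
c12 is not among them, so fast-forward is not possible.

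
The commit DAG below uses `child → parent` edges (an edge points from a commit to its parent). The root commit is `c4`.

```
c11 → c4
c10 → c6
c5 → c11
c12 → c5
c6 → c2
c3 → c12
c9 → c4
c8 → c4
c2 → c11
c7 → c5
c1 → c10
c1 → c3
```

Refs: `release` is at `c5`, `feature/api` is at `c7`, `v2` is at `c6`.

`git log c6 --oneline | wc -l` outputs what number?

Walking parent pointers from c6: reachable set = {c11, c2, c4, c6}.
That is 4 commits.

4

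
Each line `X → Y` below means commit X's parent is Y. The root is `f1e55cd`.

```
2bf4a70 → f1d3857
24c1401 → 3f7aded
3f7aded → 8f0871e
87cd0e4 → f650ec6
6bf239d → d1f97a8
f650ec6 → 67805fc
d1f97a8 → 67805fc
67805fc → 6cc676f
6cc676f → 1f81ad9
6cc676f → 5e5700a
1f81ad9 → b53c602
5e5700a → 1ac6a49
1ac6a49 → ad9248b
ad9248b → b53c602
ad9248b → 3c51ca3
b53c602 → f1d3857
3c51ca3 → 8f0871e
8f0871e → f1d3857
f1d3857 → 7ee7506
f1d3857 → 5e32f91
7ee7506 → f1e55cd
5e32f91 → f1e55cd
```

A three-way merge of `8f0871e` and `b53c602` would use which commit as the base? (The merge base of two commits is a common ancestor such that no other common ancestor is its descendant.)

Ancestors of 8f0871e: {5e32f91, 7ee7506, 8f0871e, f1d3857, f1e55cd}.
Ancestors of b53c602: {5e32f91, 7ee7506, b53c602, f1d3857, f1e55cd}.
Common ancestors: {5e32f91, 7ee7506, f1d3857, f1e55cd}.
Among these, f1d3857 is not an ancestor of any other common ancestor — it is the merge base.

f1d3857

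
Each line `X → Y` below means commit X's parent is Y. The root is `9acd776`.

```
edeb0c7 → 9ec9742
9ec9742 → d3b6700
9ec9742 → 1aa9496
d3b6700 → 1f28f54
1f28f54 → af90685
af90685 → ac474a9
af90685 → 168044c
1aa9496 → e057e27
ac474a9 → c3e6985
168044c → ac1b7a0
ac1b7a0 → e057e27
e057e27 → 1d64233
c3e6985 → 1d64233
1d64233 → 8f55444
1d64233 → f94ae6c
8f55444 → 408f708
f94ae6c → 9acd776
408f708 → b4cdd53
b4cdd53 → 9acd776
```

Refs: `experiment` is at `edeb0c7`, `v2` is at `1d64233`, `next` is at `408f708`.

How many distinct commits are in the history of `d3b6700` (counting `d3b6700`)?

14

Walking parent pointers from d3b6700: reachable set = {168044c, 1d64233, 1f28f54, 408f708, 8f55444, 9acd776, ac1b7a0, ac474a9, af90685, b4cdd53, c3e6985, d3b6700, e057e27, f94ae6c}.
That is 14 commits.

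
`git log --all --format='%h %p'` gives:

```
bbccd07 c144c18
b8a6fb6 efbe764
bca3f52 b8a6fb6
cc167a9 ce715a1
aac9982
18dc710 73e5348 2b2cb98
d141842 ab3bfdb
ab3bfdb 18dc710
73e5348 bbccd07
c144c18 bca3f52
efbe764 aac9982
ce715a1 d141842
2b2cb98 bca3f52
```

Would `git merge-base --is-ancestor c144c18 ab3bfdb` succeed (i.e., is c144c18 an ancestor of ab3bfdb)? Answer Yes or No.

Yes

Ancestors of ab3bfdb (commits reachable by following parents): {18dc710, 2b2cb98, 73e5348, aac9982, ab3bfdb, b8a6fb6, bbccd07, bca3f52, c144c18, efbe764}.
c144c18 is in that set, so it is an ancestor of ab3bfdb.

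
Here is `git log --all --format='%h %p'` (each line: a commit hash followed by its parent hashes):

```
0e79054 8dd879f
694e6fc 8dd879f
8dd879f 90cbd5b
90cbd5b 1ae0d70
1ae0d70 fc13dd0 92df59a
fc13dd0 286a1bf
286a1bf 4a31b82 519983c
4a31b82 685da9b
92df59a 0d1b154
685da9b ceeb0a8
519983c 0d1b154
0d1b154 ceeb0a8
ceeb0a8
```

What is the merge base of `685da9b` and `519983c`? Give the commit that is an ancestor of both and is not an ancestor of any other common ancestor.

ceeb0a8

Ancestors of 685da9b: {685da9b, ceeb0a8}.
Ancestors of 519983c: {0d1b154, 519983c, ceeb0a8}.
Common ancestors: {ceeb0a8}.
The only common ancestor is ceeb0a8, so it is the merge base.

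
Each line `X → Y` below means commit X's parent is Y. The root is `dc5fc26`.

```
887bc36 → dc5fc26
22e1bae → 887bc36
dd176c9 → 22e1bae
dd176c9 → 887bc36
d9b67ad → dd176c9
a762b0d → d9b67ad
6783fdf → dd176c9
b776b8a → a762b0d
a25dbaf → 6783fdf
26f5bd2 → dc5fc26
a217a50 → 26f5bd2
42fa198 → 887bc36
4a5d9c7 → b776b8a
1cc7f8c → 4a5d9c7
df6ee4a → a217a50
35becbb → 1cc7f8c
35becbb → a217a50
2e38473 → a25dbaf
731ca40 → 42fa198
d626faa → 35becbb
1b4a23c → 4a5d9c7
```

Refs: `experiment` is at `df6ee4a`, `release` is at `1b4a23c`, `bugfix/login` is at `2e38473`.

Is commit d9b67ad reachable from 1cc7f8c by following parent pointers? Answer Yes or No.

Yes

Ancestors of 1cc7f8c (commits reachable by following parents): {1cc7f8c, 22e1bae, 4a5d9c7, 887bc36, a762b0d, b776b8a, d9b67ad, dc5fc26, dd176c9}.
d9b67ad is in that set, so it is an ancestor of 1cc7f8c.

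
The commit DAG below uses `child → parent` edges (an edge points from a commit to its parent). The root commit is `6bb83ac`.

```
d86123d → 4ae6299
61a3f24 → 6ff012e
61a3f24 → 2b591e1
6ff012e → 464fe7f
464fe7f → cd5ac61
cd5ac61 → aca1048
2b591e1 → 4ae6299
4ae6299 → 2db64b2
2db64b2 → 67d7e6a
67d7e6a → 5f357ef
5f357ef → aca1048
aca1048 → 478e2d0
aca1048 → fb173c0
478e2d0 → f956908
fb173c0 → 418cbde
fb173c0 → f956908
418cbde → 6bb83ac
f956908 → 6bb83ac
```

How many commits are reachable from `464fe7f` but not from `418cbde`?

Reachable from 464fe7f: {418cbde, 464fe7f, 478e2d0, 6bb83ac, aca1048, cd5ac61, f956908, fb173c0}.
Reachable from 418cbde: {418cbde, 6bb83ac}.
In 464fe7f's history but not 418cbde's: {464fe7f, 478e2d0, aca1048, cd5ac61, f956908, fb173c0} — 6 commits.

6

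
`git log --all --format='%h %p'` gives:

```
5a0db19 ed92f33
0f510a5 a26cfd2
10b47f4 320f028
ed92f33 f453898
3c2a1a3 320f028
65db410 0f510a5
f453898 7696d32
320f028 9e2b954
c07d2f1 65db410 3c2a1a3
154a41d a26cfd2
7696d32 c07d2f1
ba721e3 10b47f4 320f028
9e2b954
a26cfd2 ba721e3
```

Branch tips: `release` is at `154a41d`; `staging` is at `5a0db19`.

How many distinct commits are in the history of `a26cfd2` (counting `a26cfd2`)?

Walking parent pointers from a26cfd2: reachable set = {10b47f4, 320f028, 9e2b954, a26cfd2, ba721e3}.
That is 5 commits.

5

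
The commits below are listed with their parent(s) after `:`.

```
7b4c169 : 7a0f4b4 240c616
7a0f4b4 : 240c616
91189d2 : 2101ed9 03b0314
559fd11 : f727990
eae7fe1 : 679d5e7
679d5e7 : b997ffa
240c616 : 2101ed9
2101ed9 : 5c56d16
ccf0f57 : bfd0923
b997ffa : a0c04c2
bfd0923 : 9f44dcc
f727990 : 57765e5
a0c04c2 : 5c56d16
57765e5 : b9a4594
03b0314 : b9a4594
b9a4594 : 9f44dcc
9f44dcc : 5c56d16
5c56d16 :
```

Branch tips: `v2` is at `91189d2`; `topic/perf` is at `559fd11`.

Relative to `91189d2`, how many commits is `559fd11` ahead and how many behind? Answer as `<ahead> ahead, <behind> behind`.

Reachable from 559fd11: {559fd11, 57765e5, 5c56d16, 9f44dcc, b9a4594, f727990}.
Reachable from 91189d2: {03b0314, 2101ed9, 5c56d16, 91189d2, 9f44dcc, b9a4594}.
Only in 559fd11's history (ahead): {559fd11, 57765e5, f727990} — 3.
Only in 91189d2's history (behind): {03b0314, 2101ed9, 91189d2} — 3.

3 ahead, 3 behind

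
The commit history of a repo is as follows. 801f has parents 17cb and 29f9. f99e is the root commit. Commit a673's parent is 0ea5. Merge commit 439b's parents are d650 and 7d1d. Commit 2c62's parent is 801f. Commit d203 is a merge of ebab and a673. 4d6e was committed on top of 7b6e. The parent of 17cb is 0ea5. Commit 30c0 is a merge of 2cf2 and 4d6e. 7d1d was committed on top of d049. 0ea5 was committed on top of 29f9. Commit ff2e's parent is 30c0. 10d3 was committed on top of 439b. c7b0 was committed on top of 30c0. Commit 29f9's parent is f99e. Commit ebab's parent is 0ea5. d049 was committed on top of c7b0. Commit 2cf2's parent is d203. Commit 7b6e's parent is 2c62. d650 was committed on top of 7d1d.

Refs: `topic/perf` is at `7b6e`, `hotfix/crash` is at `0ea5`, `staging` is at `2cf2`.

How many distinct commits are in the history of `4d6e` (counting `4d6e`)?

8

Walking parent pointers from 4d6e: reachable set = {0ea5, 17cb, 29f9, 2c62, 4d6e, 7b6e, 801f, f99e}.
That is 8 commits.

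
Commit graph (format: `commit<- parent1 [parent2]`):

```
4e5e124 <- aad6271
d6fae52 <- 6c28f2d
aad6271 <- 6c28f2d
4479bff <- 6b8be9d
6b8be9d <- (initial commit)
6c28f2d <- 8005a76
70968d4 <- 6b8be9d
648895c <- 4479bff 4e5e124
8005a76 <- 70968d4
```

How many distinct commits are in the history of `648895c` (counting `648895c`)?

8

Walking parent pointers from 648895c: reachable set = {4479bff, 4e5e124, 648895c, 6b8be9d, 6c28f2d, 70968d4, 8005a76, aad6271}.
That is 8 commits.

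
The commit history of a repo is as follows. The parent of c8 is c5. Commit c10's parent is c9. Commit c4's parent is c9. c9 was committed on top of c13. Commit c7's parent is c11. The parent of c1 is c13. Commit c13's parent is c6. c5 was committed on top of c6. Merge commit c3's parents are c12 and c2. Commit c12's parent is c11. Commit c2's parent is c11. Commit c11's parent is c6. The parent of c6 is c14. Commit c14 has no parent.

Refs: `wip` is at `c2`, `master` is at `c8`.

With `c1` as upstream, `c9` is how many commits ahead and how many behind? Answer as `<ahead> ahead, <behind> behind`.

Reachable from c9: {c13, c14, c6, c9}.
Reachable from c1: {c1, c13, c14, c6}.
Only in c9's history (ahead): {c9} — 1.
Only in c1's history (behind): {c1} — 1.

1 ahead, 1 behind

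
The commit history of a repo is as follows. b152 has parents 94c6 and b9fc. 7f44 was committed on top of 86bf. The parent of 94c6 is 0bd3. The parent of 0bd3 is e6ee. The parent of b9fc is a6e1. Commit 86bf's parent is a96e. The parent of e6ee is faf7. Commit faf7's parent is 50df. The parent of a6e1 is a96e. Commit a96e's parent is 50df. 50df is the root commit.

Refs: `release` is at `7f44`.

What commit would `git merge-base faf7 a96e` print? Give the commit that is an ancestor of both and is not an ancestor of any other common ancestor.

50df

Ancestors of faf7: {50df, faf7}.
Ancestors of a96e: {50df, a96e}.
Common ancestors: {50df}.
The only common ancestor is 50df, so it is the merge base.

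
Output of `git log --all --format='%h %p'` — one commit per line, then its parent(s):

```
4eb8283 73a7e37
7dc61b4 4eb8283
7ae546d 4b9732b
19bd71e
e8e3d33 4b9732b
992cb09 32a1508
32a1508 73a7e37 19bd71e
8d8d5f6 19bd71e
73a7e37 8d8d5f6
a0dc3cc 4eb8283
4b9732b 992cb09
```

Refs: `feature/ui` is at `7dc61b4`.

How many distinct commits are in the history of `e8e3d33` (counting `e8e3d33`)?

Walking parent pointers from e8e3d33: reachable set = {19bd71e, 32a1508, 4b9732b, 73a7e37, 8d8d5f6, 992cb09, e8e3d33}.
That is 7 commits.

7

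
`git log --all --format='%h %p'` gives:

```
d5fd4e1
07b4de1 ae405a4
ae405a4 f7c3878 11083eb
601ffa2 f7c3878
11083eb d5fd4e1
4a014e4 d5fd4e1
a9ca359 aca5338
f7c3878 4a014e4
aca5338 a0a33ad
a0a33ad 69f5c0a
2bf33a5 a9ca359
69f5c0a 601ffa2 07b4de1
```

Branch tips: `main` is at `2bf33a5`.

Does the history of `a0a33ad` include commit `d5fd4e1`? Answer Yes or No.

Yes

Ancestors of a0a33ad (commits reachable by following parents): {07b4de1, 11083eb, 4a014e4, 601ffa2, 69f5c0a, a0a33ad, ae405a4, d5fd4e1, f7c3878}.
d5fd4e1 is in that set, so it is an ancestor of a0a33ad.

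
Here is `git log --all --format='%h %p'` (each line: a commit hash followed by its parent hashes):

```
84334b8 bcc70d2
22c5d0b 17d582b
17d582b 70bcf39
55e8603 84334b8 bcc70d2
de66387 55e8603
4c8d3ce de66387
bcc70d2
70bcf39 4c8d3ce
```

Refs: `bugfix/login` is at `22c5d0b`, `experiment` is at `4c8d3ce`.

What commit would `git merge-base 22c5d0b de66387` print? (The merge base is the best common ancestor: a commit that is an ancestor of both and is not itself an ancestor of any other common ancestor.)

de66387

Ancestors of 22c5d0b: {17d582b, 22c5d0b, 4c8d3ce, 55e8603, 70bcf39, 84334b8, bcc70d2, de66387}.
Ancestors of de66387: {55e8603, 84334b8, bcc70d2, de66387}.
Common ancestors: {55e8603, 84334b8, bcc70d2, de66387}.
Among these, de66387 is not an ancestor of any other common ancestor — it is the merge base.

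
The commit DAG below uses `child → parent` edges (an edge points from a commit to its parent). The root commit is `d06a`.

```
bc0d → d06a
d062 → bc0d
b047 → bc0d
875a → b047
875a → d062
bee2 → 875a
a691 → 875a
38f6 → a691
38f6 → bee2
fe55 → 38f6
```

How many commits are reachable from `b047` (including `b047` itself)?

3

Walking parent pointers from b047: reachable set = {b047, bc0d, d06a}.
That is 3 commits.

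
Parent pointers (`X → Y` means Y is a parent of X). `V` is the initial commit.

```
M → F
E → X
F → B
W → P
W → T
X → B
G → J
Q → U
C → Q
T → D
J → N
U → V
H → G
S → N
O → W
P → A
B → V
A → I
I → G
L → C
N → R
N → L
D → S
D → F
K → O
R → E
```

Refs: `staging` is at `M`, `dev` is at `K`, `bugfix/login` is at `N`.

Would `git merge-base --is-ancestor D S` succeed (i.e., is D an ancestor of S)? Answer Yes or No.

Ancestors of S: {B, C, E, L, N, Q, R, S, U, V, X}.
D is not in that set, so it is not an ancestor of S.

No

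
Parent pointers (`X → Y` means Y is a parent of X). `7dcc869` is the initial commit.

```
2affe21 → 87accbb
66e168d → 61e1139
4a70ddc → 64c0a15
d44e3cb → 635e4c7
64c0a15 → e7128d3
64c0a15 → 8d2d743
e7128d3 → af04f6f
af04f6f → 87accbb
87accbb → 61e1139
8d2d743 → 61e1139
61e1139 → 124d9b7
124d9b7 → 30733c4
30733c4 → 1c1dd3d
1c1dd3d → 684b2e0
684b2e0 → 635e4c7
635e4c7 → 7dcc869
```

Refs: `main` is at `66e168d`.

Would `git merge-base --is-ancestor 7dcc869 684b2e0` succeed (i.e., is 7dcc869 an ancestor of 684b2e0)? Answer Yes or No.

Yes

Ancestors of 684b2e0 (commits reachable by following parents): {635e4c7, 684b2e0, 7dcc869}.
7dcc869 is in that set, so it is an ancestor of 684b2e0.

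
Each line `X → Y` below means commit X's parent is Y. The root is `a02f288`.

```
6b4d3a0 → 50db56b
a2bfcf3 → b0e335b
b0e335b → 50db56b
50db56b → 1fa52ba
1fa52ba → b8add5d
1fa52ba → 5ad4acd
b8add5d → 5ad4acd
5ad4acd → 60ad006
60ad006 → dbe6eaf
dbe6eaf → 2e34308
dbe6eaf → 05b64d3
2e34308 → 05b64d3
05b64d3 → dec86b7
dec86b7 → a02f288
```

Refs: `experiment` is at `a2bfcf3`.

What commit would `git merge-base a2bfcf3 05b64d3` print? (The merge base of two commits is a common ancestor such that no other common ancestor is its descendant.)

Ancestors of a2bfcf3: {05b64d3, 1fa52ba, 2e34308, 50db56b, 5ad4acd, 60ad006, a02f288, a2bfcf3, b0e335b, b8add5d, dbe6eaf, dec86b7}.
Ancestors of 05b64d3: {05b64d3, a02f288, dec86b7}.
Common ancestors: {05b64d3, a02f288, dec86b7}.
Among these, 05b64d3 is not an ancestor of any other common ancestor — it is the merge base.

05b64d3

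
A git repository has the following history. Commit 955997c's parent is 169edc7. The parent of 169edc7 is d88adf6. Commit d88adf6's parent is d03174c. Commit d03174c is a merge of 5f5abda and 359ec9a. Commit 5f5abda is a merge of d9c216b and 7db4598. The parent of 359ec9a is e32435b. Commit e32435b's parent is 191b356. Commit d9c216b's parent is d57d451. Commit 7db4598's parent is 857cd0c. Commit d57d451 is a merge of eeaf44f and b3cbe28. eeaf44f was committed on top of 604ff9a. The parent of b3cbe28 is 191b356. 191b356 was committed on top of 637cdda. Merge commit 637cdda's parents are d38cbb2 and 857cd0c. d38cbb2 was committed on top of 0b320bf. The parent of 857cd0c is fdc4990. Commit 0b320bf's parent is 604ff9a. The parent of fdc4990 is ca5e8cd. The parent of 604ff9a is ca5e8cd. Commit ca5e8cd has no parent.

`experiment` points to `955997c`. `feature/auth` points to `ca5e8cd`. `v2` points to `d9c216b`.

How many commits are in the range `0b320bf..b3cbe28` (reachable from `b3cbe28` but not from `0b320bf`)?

6

Reachable from b3cbe28: {0b320bf, 191b356, 604ff9a, 637cdda, 857cd0c, b3cbe28, ca5e8cd, d38cbb2, fdc4990}.
Reachable from 0b320bf: {0b320bf, 604ff9a, ca5e8cd}.
In b3cbe28's history but not 0b320bf's: {191b356, 637cdda, 857cd0c, b3cbe28, d38cbb2, fdc4990} — 6 commits.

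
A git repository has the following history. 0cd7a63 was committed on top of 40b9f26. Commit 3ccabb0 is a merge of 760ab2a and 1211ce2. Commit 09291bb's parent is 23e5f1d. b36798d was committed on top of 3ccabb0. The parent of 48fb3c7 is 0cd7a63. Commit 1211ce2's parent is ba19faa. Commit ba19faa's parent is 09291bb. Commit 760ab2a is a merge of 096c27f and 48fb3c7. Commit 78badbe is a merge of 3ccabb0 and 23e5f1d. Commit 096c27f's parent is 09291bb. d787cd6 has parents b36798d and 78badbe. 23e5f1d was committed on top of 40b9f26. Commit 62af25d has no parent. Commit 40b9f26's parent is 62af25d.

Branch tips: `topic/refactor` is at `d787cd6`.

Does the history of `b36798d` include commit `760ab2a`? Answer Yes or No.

Yes

Ancestors of b36798d (commits reachable by following parents): {09291bb, 096c27f, 0cd7a63, 1211ce2, 23e5f1d, 3ccabb0, 40b9f26, 48fb3c7, 62af25d, 760ab2a, b36798d, ba19faa}.
760ab2a is in that set, so it is an ancestor of b36798d.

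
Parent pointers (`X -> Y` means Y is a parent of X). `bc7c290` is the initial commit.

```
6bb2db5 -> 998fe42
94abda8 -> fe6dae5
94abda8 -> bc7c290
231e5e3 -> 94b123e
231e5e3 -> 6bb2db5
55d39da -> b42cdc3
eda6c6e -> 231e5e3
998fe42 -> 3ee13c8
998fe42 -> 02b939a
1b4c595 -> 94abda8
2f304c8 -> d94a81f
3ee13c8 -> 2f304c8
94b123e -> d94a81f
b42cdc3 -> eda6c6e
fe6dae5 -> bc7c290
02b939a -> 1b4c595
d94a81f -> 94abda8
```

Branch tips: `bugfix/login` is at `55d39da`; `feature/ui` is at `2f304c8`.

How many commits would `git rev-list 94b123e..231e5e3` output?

7

Reachable from 231e5e3: {02b939a, 1b4c595, 231e5e3, 2f304c8, 3ee13c8, 6bb2db5, 94abda8, 94b123e, 998fe42, bc7c290, d94a81f, fe6dae5}.
Reachable from 94b123e: {94abda8, 94b123e, bc7c290, d94a81f, fe6dae5}.
In 231e5e3's history but not 94b123e's: {02b939a, 1b4c595, 231e5e3, 2f304c8, 3ee13c8, 6bb2db5, 998fe42} — 7 commits.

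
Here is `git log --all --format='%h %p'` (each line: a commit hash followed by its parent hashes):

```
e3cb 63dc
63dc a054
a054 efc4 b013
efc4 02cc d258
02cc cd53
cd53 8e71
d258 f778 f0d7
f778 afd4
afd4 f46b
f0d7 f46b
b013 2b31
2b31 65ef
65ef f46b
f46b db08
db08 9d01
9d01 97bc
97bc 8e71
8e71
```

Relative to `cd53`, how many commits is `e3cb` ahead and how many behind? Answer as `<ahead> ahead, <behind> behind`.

Reachable from e3cb: {02cc, 2b31, 63dc, 65ef, 8e71, 97bc, 9d01, a054, afd4, b013, cd53, d258, db08, e3cb, efc4, f0d7, f46b, f778}.
Reachable from cd53: {8e71, cd53}.
Only in e3cb's history (ahead): {02cc, 2b31, 63dc, 65ef, 97bc, 9d01, a054, afd4, b013, d258, db08, e3cb, efc4, f0d7, f46b, f778} — 16.
Only in cd53's history (behind): {} — 0.

16 ahead, 0 behind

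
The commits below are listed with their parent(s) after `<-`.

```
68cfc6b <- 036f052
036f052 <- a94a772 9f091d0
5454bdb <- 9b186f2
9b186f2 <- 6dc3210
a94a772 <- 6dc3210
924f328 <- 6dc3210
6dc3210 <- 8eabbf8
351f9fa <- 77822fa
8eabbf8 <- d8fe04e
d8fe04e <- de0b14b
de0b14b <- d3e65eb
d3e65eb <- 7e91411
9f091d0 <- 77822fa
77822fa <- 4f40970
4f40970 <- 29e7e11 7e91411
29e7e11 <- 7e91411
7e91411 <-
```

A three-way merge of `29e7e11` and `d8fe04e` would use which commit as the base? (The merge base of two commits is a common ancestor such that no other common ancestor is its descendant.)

Ancestors of 29e7e11: {29e7e11, 7e91411}.
Ancestors of d8fe04e: {7e91411, d3e65eb, d8fe04e, de0b14b}.
Common ancestors: {7e91411}.
The only common ancestor is 7e91411, so it is the merge base.

7e91411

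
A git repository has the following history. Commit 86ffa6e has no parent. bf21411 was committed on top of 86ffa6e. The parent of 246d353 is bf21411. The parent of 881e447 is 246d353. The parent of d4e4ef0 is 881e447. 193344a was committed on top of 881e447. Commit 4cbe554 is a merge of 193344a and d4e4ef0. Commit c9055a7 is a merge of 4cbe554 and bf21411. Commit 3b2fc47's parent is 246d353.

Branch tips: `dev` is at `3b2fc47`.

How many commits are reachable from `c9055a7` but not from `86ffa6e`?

7

Reachable from c9055a7: {193344a, 246d353, 4cbe554, 86ffa6e, 881e447, bf21411, c9055a7, d4e4ef0}.
Reachable from 86ffa6e: {86ffa6e}.
In c9055a7's history but not 86ffa6e's: {193344a, 246d353, 4cbe554, 881e447, bf21411, c9055a7, d4e4ef0} — 7 commits.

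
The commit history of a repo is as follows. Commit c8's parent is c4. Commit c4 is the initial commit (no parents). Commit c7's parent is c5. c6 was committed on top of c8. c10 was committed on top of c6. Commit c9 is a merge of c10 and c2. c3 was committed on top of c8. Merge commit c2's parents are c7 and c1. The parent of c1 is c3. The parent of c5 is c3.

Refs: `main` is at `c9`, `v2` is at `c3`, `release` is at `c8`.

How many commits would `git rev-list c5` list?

4

Walking parent pointers from c5: reachable set = {c3, c4, c5, c8}.
That is 4 commits.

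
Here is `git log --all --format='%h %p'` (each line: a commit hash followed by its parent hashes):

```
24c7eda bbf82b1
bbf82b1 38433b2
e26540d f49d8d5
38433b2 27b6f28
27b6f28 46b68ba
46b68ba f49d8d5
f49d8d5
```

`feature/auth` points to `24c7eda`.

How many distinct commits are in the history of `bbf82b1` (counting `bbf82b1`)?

5

Walking parent pointers from bbf82b1: reachable set = {27b6f28, 38433b2, 46b68ba, bbf82b1, f49d8d5}.
That is 5 commits.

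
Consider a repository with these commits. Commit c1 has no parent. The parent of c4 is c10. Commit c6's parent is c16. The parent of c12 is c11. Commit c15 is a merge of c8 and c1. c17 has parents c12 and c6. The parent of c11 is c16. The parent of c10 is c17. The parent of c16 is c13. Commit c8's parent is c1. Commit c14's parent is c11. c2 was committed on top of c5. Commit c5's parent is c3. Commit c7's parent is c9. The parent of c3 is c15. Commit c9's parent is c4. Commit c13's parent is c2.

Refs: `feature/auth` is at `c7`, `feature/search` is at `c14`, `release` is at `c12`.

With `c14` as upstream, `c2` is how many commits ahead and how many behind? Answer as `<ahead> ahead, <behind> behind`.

Reachable from c2: {c1, c15, c2, c3, c5, c8}.
Reachable from c14: {c1, c11, c13, c14, c15, c16, c2, c3, c5, c8}.
Only in c2's history (ahead): {} — 0.
Only in c14's history (behind): {c11, c13, c14, c16} — 4.

0 ahead, 4 behind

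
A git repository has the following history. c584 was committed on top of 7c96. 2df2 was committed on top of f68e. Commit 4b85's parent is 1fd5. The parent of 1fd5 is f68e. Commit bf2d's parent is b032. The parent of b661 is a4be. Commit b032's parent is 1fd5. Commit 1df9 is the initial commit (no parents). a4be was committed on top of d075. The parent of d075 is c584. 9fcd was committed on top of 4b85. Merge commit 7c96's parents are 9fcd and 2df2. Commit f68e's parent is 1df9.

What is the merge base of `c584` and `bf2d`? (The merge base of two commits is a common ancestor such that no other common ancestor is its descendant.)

Ancestors of c584: {1df9, 1fd5, 2df2, 4b85, 7c96, 9fcd, c584, f68e}.
Ancestors of bf2d: {1df9, 1fd5, b032, bf2d, f68e}.
Common ancestors: {1df9, 1fd5, f68e}.
Among these, 1fd5 is not an ancestor of any other common ancestor — it is the merge base.

1fd5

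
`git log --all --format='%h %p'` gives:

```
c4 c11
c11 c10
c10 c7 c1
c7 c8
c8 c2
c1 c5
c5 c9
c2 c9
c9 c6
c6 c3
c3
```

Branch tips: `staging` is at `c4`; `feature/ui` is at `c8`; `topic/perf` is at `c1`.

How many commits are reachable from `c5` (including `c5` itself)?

Walking parent pointers from c5: reachable set = {c3, c5, c6, c9}.
That is 4 commits.

4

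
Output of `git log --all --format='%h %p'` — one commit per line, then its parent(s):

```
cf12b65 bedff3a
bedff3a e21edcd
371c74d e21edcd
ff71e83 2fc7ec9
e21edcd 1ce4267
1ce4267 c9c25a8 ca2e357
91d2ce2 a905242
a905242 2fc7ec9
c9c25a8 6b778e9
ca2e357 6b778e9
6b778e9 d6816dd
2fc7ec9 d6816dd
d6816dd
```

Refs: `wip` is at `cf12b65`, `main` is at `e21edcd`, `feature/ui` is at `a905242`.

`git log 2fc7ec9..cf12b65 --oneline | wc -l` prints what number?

7

Reachable from cf12b65: {1ce4267, 6b778e9, bedff3a, c9c25a8, ca2e357, cf12b65, d6816dd, e21edcd}.
Reachable from 2fc7ec9: {2fc7ec9, d6816dd}.
In cf12b65's history but not 2fc7ec9's: {1ce4267, 6b778e9, bedff3a, c9c25a8, ca2e357, cf12b65, e21edcd} — 7 commits.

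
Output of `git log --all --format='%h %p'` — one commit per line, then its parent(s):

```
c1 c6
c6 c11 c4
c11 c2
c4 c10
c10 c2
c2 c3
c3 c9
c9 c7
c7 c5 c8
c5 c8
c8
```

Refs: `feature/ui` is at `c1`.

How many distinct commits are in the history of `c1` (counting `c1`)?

11

Walking parent pointers from c1: reachable set = {c1, c10, c11, c2, c3, c4, c5, c6, c7, c8, c9}.
That is 11 commits.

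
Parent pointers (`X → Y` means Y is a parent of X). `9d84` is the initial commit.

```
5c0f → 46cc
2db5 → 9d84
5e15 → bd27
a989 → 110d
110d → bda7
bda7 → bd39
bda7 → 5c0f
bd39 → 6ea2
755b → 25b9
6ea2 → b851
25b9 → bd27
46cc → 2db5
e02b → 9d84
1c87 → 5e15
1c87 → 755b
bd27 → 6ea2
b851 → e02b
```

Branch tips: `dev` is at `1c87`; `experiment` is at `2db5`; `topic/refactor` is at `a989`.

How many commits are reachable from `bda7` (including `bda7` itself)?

Walking parent pointers from bda7: reachable set = {2db5, 46cc, 5c0f, 6ea2, 9d84, b851, bd39, bda7, e02b}.
That is 9 commits.

9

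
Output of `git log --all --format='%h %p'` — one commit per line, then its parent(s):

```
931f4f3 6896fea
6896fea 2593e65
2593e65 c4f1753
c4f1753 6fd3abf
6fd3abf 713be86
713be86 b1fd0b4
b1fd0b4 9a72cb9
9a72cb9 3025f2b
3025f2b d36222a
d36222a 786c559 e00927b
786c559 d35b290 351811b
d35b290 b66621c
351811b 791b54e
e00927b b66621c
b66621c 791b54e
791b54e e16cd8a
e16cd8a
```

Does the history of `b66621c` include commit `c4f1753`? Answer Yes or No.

No

Ancestors of b66621c: {791b54e, b66621c, e16cd8a}.
c4f1753 is not in that set, so it is not an ancestor of b66621c.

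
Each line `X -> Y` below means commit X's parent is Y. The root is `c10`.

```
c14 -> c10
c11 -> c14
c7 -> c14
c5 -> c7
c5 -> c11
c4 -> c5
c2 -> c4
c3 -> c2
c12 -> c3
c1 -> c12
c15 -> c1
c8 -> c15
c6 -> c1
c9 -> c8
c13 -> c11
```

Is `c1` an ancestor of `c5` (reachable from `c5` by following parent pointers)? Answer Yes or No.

No

Ancestors of c5: {c10, c11, c14, c5, c7}.
c1 is not in that set, so it is not an ancestor of c5.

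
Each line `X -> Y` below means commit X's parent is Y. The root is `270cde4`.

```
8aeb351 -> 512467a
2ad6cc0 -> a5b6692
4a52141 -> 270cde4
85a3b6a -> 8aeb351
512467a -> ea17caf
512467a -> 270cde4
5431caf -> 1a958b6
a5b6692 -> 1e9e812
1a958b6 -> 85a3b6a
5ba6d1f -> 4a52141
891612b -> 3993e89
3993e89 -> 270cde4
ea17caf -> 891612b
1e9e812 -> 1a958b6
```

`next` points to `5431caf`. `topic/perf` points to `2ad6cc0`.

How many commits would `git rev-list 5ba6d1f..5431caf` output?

Reachable from 5431caf: {1a958b6, 270cde4, 3993e89, 512467a, 5431caf, 85a3b6a, 891612b, 8aeb351, ea17caf}.
Reachable from 5ba6d1f: {270cde4, 4a52141, 5ba6d1f}.
In 5431caf's history but not 5ba6d1f's: {1a958b6, 3993e89, 512467a, 5431caf, 85a3b6a, 891612b, 8aeb351, ea17caf} — 8 commits.

8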